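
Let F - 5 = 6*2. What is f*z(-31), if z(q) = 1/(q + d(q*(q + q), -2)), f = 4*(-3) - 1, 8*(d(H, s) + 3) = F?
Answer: 104/255 ≈ 0.40784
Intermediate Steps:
F = 17 (F = 5 + 6*2 = 5 + 12 = 17)
d(H, s) = -7/8 (d(H, s) = -3 + (1/8)*17 = -3 + 17/8 = -7/8)
f = -13 (f = -12 - 1 = -13)
z(q) = 1/(-7/8 + q) (z(q) = 1/(q - 7/8) = 1/(-7/8 + q))
f*z(-31) = -104/(-7 + 8*(-31)) = -104/(-7 - 248) = -104/(-255) = -104*(-1)/255 = -13*(-8/255) = 104/255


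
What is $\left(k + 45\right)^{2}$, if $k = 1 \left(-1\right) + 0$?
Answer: $1936$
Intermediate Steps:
$k = -1$ ($k = -1 + 0 = -1$)
$\left(k + 45\right)^{2} = \left(-1 + 45\right)^{2} = 44^{2} = 1936$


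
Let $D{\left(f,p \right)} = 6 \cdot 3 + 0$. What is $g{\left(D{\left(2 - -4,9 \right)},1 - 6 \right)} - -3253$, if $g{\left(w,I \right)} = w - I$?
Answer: $3276$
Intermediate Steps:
$D{\left(f,p \right)} = 18$ ($D{\left(f,p \right)} = 18 + 0 = 18$)
$g{\left(D{\left(2 - -4,9 \right)},1 - 6 \right)} - -3253 = \left(18 - \left(1 - 6\right)\right) - -3253 = \left(18 - \left(1 - 6\right)\right) + 3253 = \left(18 - -5\right) + 3253 = \left(18 + 5\right) + 3253 = 23 + 3253 = 3276$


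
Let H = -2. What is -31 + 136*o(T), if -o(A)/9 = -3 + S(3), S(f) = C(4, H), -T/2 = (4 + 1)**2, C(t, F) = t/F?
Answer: 6089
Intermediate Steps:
T = -50 (T = -2*(4 + 1)**2 = -2*5**2 = -2*25 = -50)
S(f) = -2 (S(f) = 4/(-2) = 4*(-1/2) = -2)
o(A) = 45 (o(A) = -9*(-3 - 2) = -9*(-5) = 45)
-31 + 136*o(T) = -31 + 136*45 = -31 + 6120 = 6089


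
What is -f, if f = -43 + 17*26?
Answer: -399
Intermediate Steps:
f = 399 (f = -43 + 442 = 399)
-f = -1*399 = -399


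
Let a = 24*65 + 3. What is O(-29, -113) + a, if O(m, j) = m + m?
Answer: 1505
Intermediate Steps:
O(m, j) = 2*m
a = 1563 (a = 1560 + 3 = 1563)
O(-29, -113) + a = 2*(-29) + 1563 = -58 + 1563 = 1505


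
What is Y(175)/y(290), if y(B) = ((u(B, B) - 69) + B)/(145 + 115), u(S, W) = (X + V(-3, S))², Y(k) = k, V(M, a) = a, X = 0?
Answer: 45500/84321 ≈ 0.53960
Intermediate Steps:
u(S, W) = S² (u(S, W) = (0 + S)² = S²)
y(B) = -69/260 + B/260 + B²/260 (y(B) = ((B² - 69) + B)/(145 + 115) = ((-69 + B²) + B)/260 = (-69 + B + B²)*(1/260) = -69/260 + B/260 + B²/260)
Y(175)/y(290) = 175/(-69/260 + (1/260)*290 + (1/260)*290²) = 175/(-69/260 + 29/26 + (1/260)*84100) = 175/(-69/260 + 29/26 + 4205/13) = 175/(84321/260) = 175*(260/84321) = 45500/84321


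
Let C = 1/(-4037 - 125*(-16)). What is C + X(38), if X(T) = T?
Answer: 77405/2037 ≈ 38.000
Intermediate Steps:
C = -1/2037 (C = 1/(-4037 + 2000) = 1/(-2037) = -1/2037 ≈ -0.00049092)
C + X(38) = -1/2037 + 38 = 77405/2037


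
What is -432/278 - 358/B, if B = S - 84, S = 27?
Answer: 37450/7923 ≈ 4.7267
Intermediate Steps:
B = -57 (B = 27 - 84 = -57)
-432/278 - 358/B = -432/278 - 358/(-57) = -432*1/278 - 358*(-1/57) = -216/139 + 358/57 = 37450/7923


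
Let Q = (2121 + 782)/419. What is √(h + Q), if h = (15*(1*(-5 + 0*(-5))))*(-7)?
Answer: √93385882/419 ≈ 23.064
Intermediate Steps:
Q = 2903/419 (Q = 2903*(1/419) = 2903/419 ≈ 6.9284)
h = 525 (h = (15*(1*(-5 + 0)))*(-7) = (15*(1*(-5)))*(-7) = (15*(-5))*(-7) = -75*(-7) = 525)
√(h + Q) = √(525 + 2903/419) = √(222878/419) = √93385882/419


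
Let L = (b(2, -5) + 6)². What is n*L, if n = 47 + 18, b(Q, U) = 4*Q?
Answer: 12740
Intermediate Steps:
n = 65
L = 196 (L = (4*2 + 6)² = (8 + 6)² = 14² = 196)
n*L = 65*196 = 12740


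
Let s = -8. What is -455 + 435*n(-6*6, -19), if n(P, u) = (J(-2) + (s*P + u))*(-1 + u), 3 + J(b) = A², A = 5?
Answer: -2532155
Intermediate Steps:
J(b) = 22 (J(b) = -3 + 5² = -3 + 25 = 22)
n(P, u) = (-1 + u)*(22 + u - 8*P) (n(P, u) = (22 + (-8*P + u))*(-1 + u) = (22 + (u - 8*P))*(-1 + u) = (22 + u - 8*P)*(-1 + u) = (-1 + u)*(22 + u - 8*P))
-455 + 435*n(-6*6, -19) = -455 + 435*(-22 + (-19)² + 8*(-6*6) + 21*(-19) - 8*(-6*6)*(-19)) = -455 + 435*(-22 + 361 + 8*(-36) - 399 - 8*(-36)*(-19)) = -455 + 435*(-22 + 361 - 288 - 399 - 5472) = -455 + 435*(-5820) = -455 - 2531700 = -2532155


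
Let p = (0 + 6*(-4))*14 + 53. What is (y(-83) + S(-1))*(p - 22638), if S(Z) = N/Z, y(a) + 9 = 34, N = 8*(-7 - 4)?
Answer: -2590073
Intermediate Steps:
N = -88 (N = 8*(-11) = -88)
y(a) = 25 (y(a) = -9 + 34 = 25)
S(Z) = -88/Z
p = -283 (p = (0 - 24)*14 + 53 = -24*14 + 53 = -336 + 53 = -283)
(y(-83) + S(-1))*(p - 22638) = (25 - 88/(-1))*(-283 - 22638) = (25 - 88*(-1))*(-22921) = (25 + 88)*(-22921) = 113*(-22921) = -2590073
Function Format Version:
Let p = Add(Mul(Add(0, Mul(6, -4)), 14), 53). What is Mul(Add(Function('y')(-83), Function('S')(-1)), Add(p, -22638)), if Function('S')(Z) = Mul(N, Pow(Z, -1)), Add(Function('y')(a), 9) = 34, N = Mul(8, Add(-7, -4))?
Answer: -2590073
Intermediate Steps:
N = -88 (N = Mul(8, -11) = -88)
Function('y')(a) = 25 (Function('y')(a) = Add(-9, 34) = 25)
Function('S')(Z) = Mul(-88, Pow(Z, -1))
p = -283 (p = Add(Mul(Add(0, -24), 14), 53) = Add(Mul(-24, 14), 53) = Add(-336, 53) = -283)
Mul(Add(Function('y')(-83), Function('S')(-1)), Add(p, -22638)) = Mul(Add(25, Mul(-88, Pow(-1, -1))), Add(-283, -22638)) = Mul(Add(25, Mul(-88, -1)), -22921) = Mul(Add(25, 88), -22921) = Mul(113, -22921) = -2590073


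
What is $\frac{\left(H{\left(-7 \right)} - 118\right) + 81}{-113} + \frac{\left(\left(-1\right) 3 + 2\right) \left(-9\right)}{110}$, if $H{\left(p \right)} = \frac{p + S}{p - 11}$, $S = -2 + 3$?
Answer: $\frac{15151}{37290} \approx 0.4063$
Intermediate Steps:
$S = 1$
$H{\left(p \right)} = \frac{1 + p}{-11 + p}$ ($H{\left(p \right)} = \frac{p + 1}{p - 11} = \frac{1 + p}{-11 + p}$)
$\frac{\left(H{\left(-7 \right)} - 118\right) + 81}{-113} + \frac{\left(\left(-1\right) 3 + 2\right) \left(-9\right)}{110} = \frac{\left(\frac{1 - 7}{-11 - 7} - 118\right) + 81}{-113} + \frac{\left(\left(-1\right) 3 + 2\right) \left(-9\right)}{110} = \left(\left(\frac{1}{-18} \left(-6\right) - 118\right) + 81\right) \left(- \frac{1}{113}\right) + \left(-3 + 2\right) \left(-9\right) \frac{1}{110} = \left(\left(\left(- \frac{1}{18}\right) \left(-6\right) - 118\right) + 81\right) \left(- \frac{1}{113}\right) + \left(-1\right) \left(-9\right) \frac{1}{110} = \left(\left(\frac{1}{3} - 118\right) + 81\right) \left(- \frac{1}{113}\right) + 9 \cdot \frac{1}{110} = \left(- \frac{353}{3} + 81\right) \left(- \frac{1}{113}\right) + \frac{9}{110} = \left(- \frac{110}{3}\right) \left(- \frac{1}{113}\right) + \frac{9}{110} = \frac{110}{339} + \frac{9}{110} = \frac{15151}{37290}$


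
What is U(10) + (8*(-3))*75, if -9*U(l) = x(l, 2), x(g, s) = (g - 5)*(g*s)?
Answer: -16300/9 ≈ -1811.1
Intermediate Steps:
x(g, s) = g*s*(-5 + g) (x(g, s) = (-5 + g)*(g*s) = g*s*(-5 + g))
U(l) = -2*l*(-5 + l)/9 (U(l) = -l*2*(-5 + l)/9 = -2*l*(-5 + l)/9)
U(10) + (8*(-3))*75 = (2/9)*10*(5 - 1*10) + (8*(-3))*75 = (2/9)*10*(5 - 10) - 24*75 = (2/9)*10*(-5) - 1800 = -100/9 - 1800 = -16300/9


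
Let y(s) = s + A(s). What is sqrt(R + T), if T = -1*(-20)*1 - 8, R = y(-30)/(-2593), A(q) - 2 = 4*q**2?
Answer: 2*sqrt(17855398)/2593 ≈ 3.2592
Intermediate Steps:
A(q) = 2 + 4*q**2
y(s) = 2 + s + 4*s**2 (y(s) = s + (2 + 4*s**2) = 2 + s + 4*s**2)
R = -3572/2593 (R = (2 - 30 + 4*(-30)**2)/(-2593) = (2 - 30 + 4*900)*(-1/2593) = (2 - 30 + 3600)*(-1/2593) = 3572*(-1/2593) = -3572/2593 ≈ -1.3776)
T = 12 (T = 20*1 - 8 = 20 - 8 = 12)
sqrt(R + T) = sqrt(-3572/2593 + 12) = sqrt(27544/2593) = 2*sqrt(17855398)/2593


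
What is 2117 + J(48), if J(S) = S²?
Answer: 4421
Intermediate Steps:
2117 + J(48) = 2117 + 48² = 2117 + 2304 = 4421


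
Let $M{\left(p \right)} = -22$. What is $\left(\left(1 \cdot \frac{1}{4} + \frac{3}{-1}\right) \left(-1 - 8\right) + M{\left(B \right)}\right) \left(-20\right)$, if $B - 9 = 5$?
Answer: $-55$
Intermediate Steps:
$B = 14$ ($B = 9 + 5 = 14$)
$\left(\left(1 \cdot \frac{1}{4} + \frac{3}{-1}\right) \left(-1 - 8\right) + M{\left(B \right)}\right) \left(-20\right) = \left(\left(1 \cdot \frac{1}{4} + \frac{3}{-1}\right) \left(-1 - 8\right) - 22\right) \left(-20\right) = \left(\left(1 \cdot \frac{1}{4} + 3 \left(-1\right)\right) \left(-9\right) - 22\right) \left(-20\right) = \left(\left(\frac{1}{4} - 3\right) \left(-9\right) - 22\right) \left(-20\right) = \left(\left(- \frac{11}{4}\right) \left(-9\right) - 22\right) \left(-20\right) = \left(\frac{99}{4} - 22\right) \left(-20\right) = \frac{11}{4} \left(-20\right) = -55$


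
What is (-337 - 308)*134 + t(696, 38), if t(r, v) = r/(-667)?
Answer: -1987914/23 ≈ -86431.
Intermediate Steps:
t(r, v) = -r/667 (t(r, v) = r*(-1/667) = -r/667)
(-337 - 308)*134 + t(696, 38) = (-337 - 308)*134 - 1/667*696 = -645*134 - 24/23 = -86430 - 24/23 = -1987914/23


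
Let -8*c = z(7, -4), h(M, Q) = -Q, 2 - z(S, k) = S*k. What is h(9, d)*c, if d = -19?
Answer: -285/4 ≈ -71.250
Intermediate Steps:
z(S, k) = 2 - S*k
c = -15/4 (c = -(2 - 1*7*(-4))/8 = -(2 + 28)/8 = -1/8*30 = -15/4 ≈ -3.7500)
h(9, d)*c = -1*(-19)*(-15/4) = 19*(-15/4) = -285/4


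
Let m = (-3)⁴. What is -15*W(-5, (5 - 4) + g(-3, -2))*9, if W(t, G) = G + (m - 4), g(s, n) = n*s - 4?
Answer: -10800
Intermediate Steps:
g(s, n) = -4 + n*s
m = 81
W(t, G) = 77 + G (W(t, G) = G + (81 - 4) = G + 77 = 77 + G)
-15*W(-5, (5 - 4) + g(-3, -2))*9 = -15*(77 + ((5 - 4) + (-4 - 2*(-3))))*9 = -15*(77 + (1 + (-4 + 6)))*9 = -15*(77 + (1 + 2))*9 = -15*(77 + 3)*9 = -15*80*9 = -1200*9 = -10800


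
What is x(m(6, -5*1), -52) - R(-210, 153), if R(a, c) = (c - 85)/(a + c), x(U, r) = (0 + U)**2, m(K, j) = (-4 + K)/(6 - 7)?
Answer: 296/57 ≈ 5.1930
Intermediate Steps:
m(K, j) = 4 - K (m(K, j) = (-4 + K)/(-1) = (-4 + K)*(-1) = 4 - K)
x(U, r) = U**2
R(a, c) = (-85 + c)/(a + c)
x(m(6, -5*1), -52) - R(-210, 153) = (4 - 1*6)**2 - (-85 + 153)/(-210 + 153) = (4 - 6)**2 - 68/(-57) = (-2)**2 - (-1)*68/57 = 4 - 1*(-68/57) = 4 + 68/57 = 296/57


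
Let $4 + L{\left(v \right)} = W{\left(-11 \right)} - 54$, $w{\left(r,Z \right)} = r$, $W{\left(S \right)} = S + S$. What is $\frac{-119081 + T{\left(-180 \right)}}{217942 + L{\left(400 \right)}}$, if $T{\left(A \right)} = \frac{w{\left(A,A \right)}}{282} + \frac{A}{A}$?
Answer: $- \frac{2798395}{5119757} \approx -0.54659$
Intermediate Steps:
$W{\left(S \right)} = 2 S$
$T{\left(A \right)} = 1 + \frac{A}{282}$ ($T{\left(A \right)} = \frac{A}{282} + \frac{A}{A} = A \frac{1}{282} + 1 = \frac{A}{282} + 1 = 1 + \frac{A}{282}$)
$L{\left(v \right)} = -80$ ($L{\left(v \right)} = -4 + \left(2 \left(-11\right) - 54\right) = -4 - 76 = -80$)
$\frac{-119081 + T{\left(-180 \right)}}{217942 + L{\left(400 \right)}} = \frac{-119081 + \left(1 + \frac{1}{282} \left(-180\right)\right)}{217942 - 80} = \frac{-119081 + \left(1 - \frac{30}{47}\right)}{217862} = \left(-119081 + \frac{17}{47}\right) \frac{1}{217862} = \left(- \frac{5596790}{47}\right) \frac{1}{217862} = - \frac{2798395}{5119757}$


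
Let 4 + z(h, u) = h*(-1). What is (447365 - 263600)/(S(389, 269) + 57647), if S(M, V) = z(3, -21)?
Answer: 36753/11528 ≈ 3.1881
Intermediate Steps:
z(h, u) = -4 - h (z(h, u) = -4 + h*(-1) = -4 - h)
S(M, V) = -7 (S(M, V) = -4 - 1*3 = -4 - 3 = -7)
(447365 - 263600)/(S(389, 269) + 57647) = (447365 - 263600)/(-7 + 57647) = 183765/57640 = 183765*(1/57640) = 36753/11528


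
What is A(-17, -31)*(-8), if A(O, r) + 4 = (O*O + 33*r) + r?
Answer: 6152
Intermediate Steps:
A(O, r) = -4 + O² + 34*r (A(O, r) = -4 + ((O*O + 33*r) + r) = -4 + ((O² + 33*r) + r) = -4 + (O² + 34*r) = -4 + O² + 34*r)
A(-17, -31)*(-8) = (-4 + (-17)² + 34*(-31))*(-8) = (-4 + 289 - 1054)*(-8) = -769*(-8) = 6152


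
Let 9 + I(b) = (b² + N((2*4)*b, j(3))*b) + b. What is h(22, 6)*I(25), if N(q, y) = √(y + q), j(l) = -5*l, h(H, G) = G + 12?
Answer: 11538 + 450*√185 ≈ 17659.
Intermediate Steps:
h(H, G) = 12 + G
N(q, y) = √(q + y)
I(b) = -9 + b + b² + b*√(-15 + 8*b) (I(b) = -9 + ((b² + √((2*4)*b - 5*3)*b) + b) = -9 + ((b² + √(8*b - 15)*b) + b) = -9 + ((b² + √(-15 + 8*b)*b) + b) = -9 + ((b² + b*√(-15 + 8*b)) + b) = -9 + (b + b² + b*√(-15 + 8*b)) = -9 + b + b² + b*√(-15 + 8*b))
h(22, 6)*I(25) = (12 + 6)*(-9 + 25 + 25² + 25*√(-15 + 8*25)) = 18*(-9 + 25 + 625 + 25*√(-15 + 200)) = 18*(-9 + 25 + 625 + 25*√185) = 18*(641 + 25*√185) = 11538 + 450*√185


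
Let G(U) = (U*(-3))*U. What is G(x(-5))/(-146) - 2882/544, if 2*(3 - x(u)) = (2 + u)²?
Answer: -104275/19856 ≈ -5.2516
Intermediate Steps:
x(u) = 3 - (2 + u)²/2
G(U) = -3*U² (G(U) = (-3*U)*U = -3*U²)
G(x(-5))/(-146) - 2882/544 = -3*(3 - (2 - 5)²/2)²/(-146) - 2882/544 = -3*(3 - ½*(-3)²)²*(-1/146) - 2882*1/544 = -3*(3 - ½*9)²*(-1/146) - 1441/272 = -3*(3 - 9/2)²*(-1/146) - 1441/272 = -3*(-3/2)²*(-1/146) - 1441/272 = -3*9/4*(-1/146) - 1441/272 = -27/4*(-1/146) - 1441/272 = 27/584 - 1441/272 = -104275/19856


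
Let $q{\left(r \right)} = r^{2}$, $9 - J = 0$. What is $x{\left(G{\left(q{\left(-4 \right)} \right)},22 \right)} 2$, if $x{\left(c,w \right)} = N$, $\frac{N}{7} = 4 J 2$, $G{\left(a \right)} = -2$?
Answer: $1008$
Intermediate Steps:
$J = 9$ ($J = 9 - 0 = 9 + 0 = 9$)
$N = 504$ ($N = 7 \cdot 4 \cdot 9 \cdot 2 = 7 \cdot 36 \cdot 2 = 7 \cdot 72 = 504$)
$x{\left(c,w \right)} = 504$
$x{\left(G{\left(q{\left(-4 \right)} \right)},22 \right)} 2 = 504 \cdot 2 = 1008$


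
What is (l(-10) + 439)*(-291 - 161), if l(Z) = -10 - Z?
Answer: -198428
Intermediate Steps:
(l(-10) + 439)*(-291 - 161) = ((-10 - 1*(-10)) + 439)*(-291 - 161) = ((-10 + 10) + 439)*(-452) = (0 + 439)*(-452) = 439*(-452) = -198428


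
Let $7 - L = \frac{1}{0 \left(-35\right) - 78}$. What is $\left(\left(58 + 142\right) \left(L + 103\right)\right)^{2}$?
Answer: $\frac{736335610000}{1521} \approx 4.8411 \cdot 10^{8}$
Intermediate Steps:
$L = \frac{547}{78}$ ($L = 7 - \frac{1}{0 \left(-35\right) - 78} = 7 - \frac{1}{0 - 78} = 7 - \frac{1}{-78} = 7 - - \frac{1}{78} = 7 + \frac{1}{78} = \frac{547}{78} \approx 7.0128$)
$\left(\left(58 + 142\right) \left(L + 103\right)\right)^{2} = \left(\left(58 + 142\right) \left(\frac{547}{78} + 103\right)\right)^{2} = \left(200 \cdot \frac{8581}{78}\right)^{2} = \left(\frac{858100}{39}\right)^{2} = \frac{736335610000}{1521}$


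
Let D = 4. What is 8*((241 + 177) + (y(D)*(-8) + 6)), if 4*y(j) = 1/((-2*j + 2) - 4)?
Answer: 16968/5 ≈ 3393.6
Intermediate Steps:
y(j) = 1/(4*(-2 - 2*j)) (y(j) = 1/(4*((-2*j + 2) - 4)) = 1/(4*((2 - 2*j) - 4)) = 1/(4*(-2 - 2*j)))
8*((241 + 177) + (y(D)*(-8) + 6)) = 8*((241 + 177) + (-1/(8 + 8*4)*(-8) + 6)) = 8*(418 + (-1/(8 + 32)*(-8) + 6)) = 8*(418 + (-1/40*(-8) + 6)) = 8*(418 + (⅕ + 6)) = 8*(418 + 31/5) = 8*(2121/5) = 16968/5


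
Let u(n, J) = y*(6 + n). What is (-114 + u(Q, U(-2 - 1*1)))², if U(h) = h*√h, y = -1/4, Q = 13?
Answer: 225625/16 ≈ 14102.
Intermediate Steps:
y = -¼ (y = -1*¼ = -¼ ≈ -0.25000)
U(h) = h^(3/2)
u(n, J) = -3/2 - n/4 (u(n, J) = -(6 + n)/4 = -3/2 - n/4)
(-114 + u(Q, U(-2 - 1*1)))² = (-114 + (-3/2 - ¼*13))² = (-114 + (-3/2 - 13/4))² = (-114 - 19/4)² = (-475/4)² = 225625/16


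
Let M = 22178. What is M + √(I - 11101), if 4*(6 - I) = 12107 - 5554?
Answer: 22178 + 31*I*√53/2 ≈ 22178.0 + 112.84*I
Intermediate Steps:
I = -6529/4 (I = 6 - (12107 - 5554)/4 = 6 - ¼*6553 = 6 - 6553/4 = -6529/4 ≈ -1632.3)
M + √(I - 11101) = 22178 + √(-6529/4 - 11101) = 22178 + √(-50933/4) = 22178 + 31*I*√53/2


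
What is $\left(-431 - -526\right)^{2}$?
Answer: $9025$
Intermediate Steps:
$\left(-431 - -526\right)^{2} = \left(-431 + 526\right)^{2} = 95^{2} = 9025$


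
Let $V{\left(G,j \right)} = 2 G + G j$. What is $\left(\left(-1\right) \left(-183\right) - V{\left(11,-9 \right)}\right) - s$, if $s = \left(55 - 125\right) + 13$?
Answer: $317$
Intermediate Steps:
$s = -57$ ($s = -70 + 13 = -57$)
$\left(\left(-1\right) \left(-183\right) - V{\left(11,-9 \right)}\right) - s = \left(\left(-1\right) \left(-183\right) - 11 \left(2 - 9\right)\right) - -57 = \left(183 - 11 \left(-7\right)\right) + 57 = \left(183 - -77\right) + 57 = \left(183 + 77\right) + 57 = 260 + 57 = 317$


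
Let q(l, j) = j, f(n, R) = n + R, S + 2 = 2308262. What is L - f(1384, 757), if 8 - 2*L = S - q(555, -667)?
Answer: -2313201/2 ≈ -1.1566e+6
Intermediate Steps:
S = 2308260 (S = -2 + 2308262 = 2308260)
f(n, R) = R + n
L = -2308919/2 (L = 4 - (2308260 - 1*(-667))/2 = 4 - (2308260 + 667)/2 = 4 - ½*2308927 = 4 - 2308927/2 = -2308919/2 ≈ -1.1545e+6)
L - f(1384, 757) = -2308919/2 - (757 + 1384) = -2308919/2 - 1*2141 = -2308919/2 - 2141 = -2313201/2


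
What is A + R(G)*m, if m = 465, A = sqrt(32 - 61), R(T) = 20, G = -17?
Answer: 9300 + I*sqrt(29) ≈ 9300.0 + 5.3852*I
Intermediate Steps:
A = I*sqrt(29) (A = sqrt(-29) = I*sqrt(29) ≈ 5.3852*I)
A + R(G)*m = I*sqrt(29) + 20*465 = I*sqrt(29) + 9300 = 9300 + I*sqrt(29)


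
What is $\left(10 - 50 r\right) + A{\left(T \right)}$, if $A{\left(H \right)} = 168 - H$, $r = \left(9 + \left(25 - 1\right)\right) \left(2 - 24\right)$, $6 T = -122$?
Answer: $\frac{109495}{3} \approx 36498.0$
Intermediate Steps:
$T = - \frac{61}{3}$ ($T = \frac{1}{6} \left(-122\right) = - \frac{61}{3} \approx -20.333$)
$r = -726$ ($r = \left(9 + \left(25 - 1\right)\right) \left(-22\right) = \left(9 + 24\right) \left(-22\right) = 33 \left(-22\right) = -726$)
$\left(10 - 50 r\right) + A{\left(T \right)} = \left(10 - -36300\right) + \left(168 - - \frac{61}{3}\right) = \left(10 + 36300\right) + \left(168 + \frac{61}{3}\right) = 36310 + \frac{565}{3} = \frac{109495}{3}$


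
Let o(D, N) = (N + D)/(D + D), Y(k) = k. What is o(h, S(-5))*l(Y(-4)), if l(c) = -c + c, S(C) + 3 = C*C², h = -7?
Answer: 0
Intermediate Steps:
S(C) = -3 + C³ (S(C) = -3 + C*C² = -3 + C³)
l(c) = 0
o(D, N) = (D + N)/(2*D) (o(D, N) = (D + N)/((2*D)) = (D + N)*(1/(2*D)) = (D + N)/(2*D))
o(h, S(-5))*l(Y(-4)) = ((½)*(-7 + (-3 + (-5)³))/(-7))*0 = ((½)*(-⅐)*(-7 + (-3 - 125)))*0 = ((½)*(-⅐)*(-7 - 128))*0 = ((½)*(-⅐)*(-135))*0 = (135/14)*0 = 0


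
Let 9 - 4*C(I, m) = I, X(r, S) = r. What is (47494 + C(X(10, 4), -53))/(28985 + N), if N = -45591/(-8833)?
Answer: 1678049175/1024280384 ≈ 1.6383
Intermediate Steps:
N = 45591/8833 (N = -45591*(-1/8833) = 45591/8833 ≈ 5.1614)
C(I, m) = 9/4 - I/4
(47494 + C(X(10, 4), -53))/(28985 + N) = (47494 + (9/4 - 1/4*10))/(28985 + 45591/8833) = (47494 + (9/4 - 5/2))/(256070096/8833) = (47494 - 1/4)*(8833/256070096) = (189975/4)*(8833/256070096) = 1678049175/1024280384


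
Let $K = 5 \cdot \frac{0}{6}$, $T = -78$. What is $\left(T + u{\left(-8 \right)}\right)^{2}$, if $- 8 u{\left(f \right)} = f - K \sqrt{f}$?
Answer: $5929$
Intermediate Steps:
$K = 0$ ($K = 5 \cdot 0 \cdot \frac{1}{6} = 5 \cdot 0 = 0$)
$u{\left(f \right)} = - \frac{f}{8}$ ($u{\left(f \right)} = - \frac{f - 0 \sqrt{f}}{8} = - \frac{f - 0}{8} = - \frac{f + 0}{8} = - \frac{f}{8}$)
$\left(T + u{\left(-8 \right)}\right)^{2} = \left(-78 - -1\right)^{2} = \left(-78 + 1\right)^{2} = \left(-77\right)^{2} = 5929$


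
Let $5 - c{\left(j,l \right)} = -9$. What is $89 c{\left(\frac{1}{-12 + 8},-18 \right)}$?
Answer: $1246$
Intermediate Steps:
$c{\left(j,l \right)} = 14$ ($c{\left(j,l \right)} = 5 - -9 = 5 + 9 = 14$)
$89 c{\left(\frac{1}{-12 + 8},-18 \right)} = 89 \cdot 14 = 1246$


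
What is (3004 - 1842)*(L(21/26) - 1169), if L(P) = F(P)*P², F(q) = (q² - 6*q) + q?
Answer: -310959562333/228488 ≈ -1.3609e+6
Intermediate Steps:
F(q) = q² - 5*q
L(P) = P³*(-5 + P) (L(P) = (P*(-5 + P))*P² = P³*(-5 + P))
(3004 - 1842)*(L(21/26) - 1169) = (3004 - 1842)*((21/26)³*(-5 + 21/26) - 1169) = 1162*((21*(1/26))³*(-5 + 21*(1/26)) - 1169) = 1162*((21/26)³*(-5 + 21/26) - 1169) = 1162*((9261/17576)*(-109/26) - 1169) = 1162*(-1009449/456976 - 1169) = 1162*(-535214393/456976) = -310959562333/228488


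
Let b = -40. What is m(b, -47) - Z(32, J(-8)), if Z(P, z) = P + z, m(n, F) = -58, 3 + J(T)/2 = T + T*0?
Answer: -68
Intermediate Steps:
J(T) = -6 + 2*T (J(T) = -6 + 2*(T + T*0) = -6 + 2*(T + 0) = -6 + 2*T)
m(b, -47) - Z(32, J(-8)) = -58 - (32 + (-6 + 2*(-8))) = -58 - (32 + (-6 - 16)) = -58 - (32 - 22) = -58 - 1*10 = -58 - 10 = -68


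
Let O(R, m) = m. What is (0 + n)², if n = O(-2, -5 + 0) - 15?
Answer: 400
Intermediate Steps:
n = -20 (n = (-5 + 0) - 15 = -5 - 15 = -20)
(0 + n)² = (0 - 20)² = (-20)² = 400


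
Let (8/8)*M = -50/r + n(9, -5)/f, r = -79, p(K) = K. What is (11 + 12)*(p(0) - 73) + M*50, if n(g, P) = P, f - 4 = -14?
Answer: -128166/79 ≈ -1622.4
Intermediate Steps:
f = -10 (f = 4 - 14 = -10)
M = 179/158 (M = -50/(-79) - 5/(-10) = -50*(-1/79) - 5*(-1/10) = 50/79 + 1/2 = 179/158 ≈ 1.1329)
(11 + 12)*(p(0) - 73) + M*50 = (11 + 12)*(0 - 73) + (179/158)*50 = 23*(-73) + 4475/79 = -1679 + 4475/79 = -128166/79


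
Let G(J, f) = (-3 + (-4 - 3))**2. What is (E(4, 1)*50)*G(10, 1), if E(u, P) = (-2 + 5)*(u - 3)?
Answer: 15000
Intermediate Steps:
G(J, f) = 100 (G(J, f) = (-3 - 7)**2 = (-10)**2 = 100)
E(u, P) = -9 + 3*u (E(u, P) = 3*(-3 + u) = -9 + 3*u)
(E(4, 1)*50)*G(10, 1) = ((-9 + 3*4)*50)*100 = ((-9 + 12)*50)*100 = (3*50)*100 = 150*100 = 15000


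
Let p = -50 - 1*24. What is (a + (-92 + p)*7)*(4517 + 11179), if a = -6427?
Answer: -119116944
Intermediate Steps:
p = -74 (p = -50 - 24 = -74)
(a + (-92 + p)*7)*(4517 + 11179) = (-6427 + (-92 - 74)*7)*(4517 + 11179) = (-6427 - 166*7)*15696 = (-6427 - 1162)*15696 = -7589*15696 = -119116944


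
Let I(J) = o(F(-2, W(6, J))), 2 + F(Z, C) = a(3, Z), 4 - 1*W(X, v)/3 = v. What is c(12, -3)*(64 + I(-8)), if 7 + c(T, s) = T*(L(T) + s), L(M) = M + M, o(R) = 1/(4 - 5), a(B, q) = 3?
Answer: 15435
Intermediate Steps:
W(X, v) = 12 - 3*v
F(Z, C) = 1 (F(Z, C) = -2 + 3 = 1)
o(R) = -1 (o(R) = 1/(-1) = -1)
L(M) = 2*M
I(J) = -1
c(T, s) = -7 + T*(s + 2*T) (c(T, s) = -7 + T*(2*T + s) = -7 + T*(s + 2*T))
c(12, -3)*(64 + I(-8)) = (-7 + 2*12² + 12*(-3))*(64 - 1) = (-7 + 2*144 - 36)*63 = (-7 + 288 - 36)*63 = 245*63 = 15435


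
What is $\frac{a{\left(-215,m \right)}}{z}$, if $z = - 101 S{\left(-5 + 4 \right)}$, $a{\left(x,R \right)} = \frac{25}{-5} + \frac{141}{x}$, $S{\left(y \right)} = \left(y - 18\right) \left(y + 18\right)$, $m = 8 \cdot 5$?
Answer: $- \frac{64}{369155} \approx -0.00017337$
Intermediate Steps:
$m = 40$
$S{\left(y \right)} = \left(-18 + y\right) \left(18 + y\right)$
$a{\left(x,R \right)} = -5 + \frac{141}{x}$ ($a{\left(x,R \right)} = 25 \left(- \frac{1}{5}\right) + \frac{141}{x} = -5 + \frac{141}{x}$)
$z = 32623$ ($z = - 101 \left(-324 + \left(-5 + 4\right)^{2}\right) = - 101 \left(-324 + \left(-1\right)^{2}\right) = - 101 \left(-324 + 1\right) = \left(-101\right) \left(-323\right) = 32623$)
$\frac{a{\left(-215,m \right)}}{z} = \frac{-5 + \frac{141}{-215}}{32623} = \left(-5 + 141 \left(- \frac{1}{215}\right)\right) \frac{1}{32623} = \left(-5 - \frac{141}{215}\right) \frac{1}{32623} = \left(- \frac{1216}{215}\right) \frac{1}{32623} = - \frac{64}{369155}$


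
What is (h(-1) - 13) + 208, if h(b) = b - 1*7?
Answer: 187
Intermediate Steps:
h(b) = -7 + b (h(b) = b - 7 = -7 + b)
(h(-1) - 13) + 208 = ((-7 - 1) - 13) + 208 = (-8 - 13) + 208 = -21 + 208 = 187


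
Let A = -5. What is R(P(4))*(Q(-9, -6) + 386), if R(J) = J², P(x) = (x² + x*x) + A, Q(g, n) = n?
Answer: 277020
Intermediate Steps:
P(x) = -5 + 2*x² (P(x) = (x² + x*x) - 5 = (x² + x²) - 5 = 2*x² - 5 = -5 + 2*x²)
R(P(4))*(Q(-9, -6) + 386) = (-5 + 2*4²)²*(-6 + 386) = (-5 + 2*16)²*380 = (-5 + 32)²*380 = 27²*380 = 729*380 = 277020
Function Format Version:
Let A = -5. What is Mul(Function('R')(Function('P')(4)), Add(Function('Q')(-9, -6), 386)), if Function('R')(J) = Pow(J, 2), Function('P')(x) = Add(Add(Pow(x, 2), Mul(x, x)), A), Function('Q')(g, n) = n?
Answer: 277020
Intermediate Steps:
Function('P')(x) = Add(-5, Mul(2, Pow(x, 2))) (Function('P')(x) = Add(Add(Pow(x, 2), Mul(x, x)), -5) = Add(Add(Pow(x, 2), Pow(x, 2)), -5) = Add(Mul(2, Pow(x, 2)), -5) = Add(-5, Mul(2, Pow(x, 2))))
Mul(Function('R')(Function('P')(4)), Add(Function('Q')(-9, -6), 386)) = Mul(Pow(Add(-5, Mul(2, Pow(4, 2))), 2), Add(-6, 386)) = Mul(Pow(Add(-5, Mul(2, 16)), 2), 380) = Mul(Pow(Add(-5, 32), 2), 380) = Mul(Pow(27, 2), 380) = Mul(729, 380) = 277020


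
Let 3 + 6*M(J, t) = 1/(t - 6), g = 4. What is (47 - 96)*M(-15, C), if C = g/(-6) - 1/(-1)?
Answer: 441/17 ≈ 25.941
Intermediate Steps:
C = ⅓ (C = 4/(-6) - 1/(-1) = 4*(-⅙) - 1*(-1) = -⅔ + 1 = ⅓ ≈ 0.33333)
M(J, t) = -½ + 1/(6*(-6 + t)) (M(J, t) = -½ + 1/(6*(t - 6)) = -½ + 1/(6*(-6 + t)))
(47 - 96)*M(-15, C) = (47 - 96)*((19 - 3*⅓)/(6*(-6 + ⅓))) = -49*(19 - 1)/(6*(-17/3)) = -49*(-3)*18/(6*17) = -49*(-9/17) = 441/17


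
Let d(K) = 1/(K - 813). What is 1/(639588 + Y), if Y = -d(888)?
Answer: 75/47969099 ≈ 1.5635e-6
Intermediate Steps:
d(K) = 1/(-813 + K)
Y = -1/75 (Y = -1/(-813 + 888) = -1/75 ≈ -0.013333)
1/(639588 + Y) = 1/(639588 - 1/75) = 1/(47969099/75) = 75/47969099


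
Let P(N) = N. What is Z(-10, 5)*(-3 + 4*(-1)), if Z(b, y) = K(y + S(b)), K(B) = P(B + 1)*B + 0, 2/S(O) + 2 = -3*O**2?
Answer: -4776590/22801 ≈ -209.49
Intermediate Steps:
S(O) = 2/(-2 - 3*O**2)
K(B) = B*(1 + B) (K(B) = (B + 1)*B + 0 = (1 + B)*B + 0 = B*(1 + B) + 0 = B*(1 + B))
Z(b, y) = (y - 2/(2 + 3*b**2))*(1 + y - 2/(2 + 3*b**2)) (Z(b, y) = (y - 2/(2 + 3*b**2))*(1 + (y - 2/(2 + 3*b**2))) = (y - 2/(2 + 3*b**2))*(1 + y - 2/(2 + 3*b**2)))
Z(-10, 5)*(-3 + 4*(-1)) = ((-2 + 5*(2 + 3*(-10)**2))*(3*(-10)**2 + 5*(2 + 3*(-10)**2))/(2 + 3*(-10)**2)**2)*(-3 + 4*(-1)) = ((-2 + 5*(2 + 3*100))*(3*100 + 5*(2 + 3*100))/(2 + 3*100)**2)*(-3 - 4) = ((-2 + 5*(2 + 300))*(300 + 5*(2 + 300))/(2 + 300)**2)*(-7) = ((-2 + 5*302)*(300 + 5*302)/302**2)*(-7) = ((-2 + 1510)*(300 + 1510)/91204)*(-7) = ((1/91204)*1508*1810)*(-7) = (682370/22801)*(-7) = -4776590/22801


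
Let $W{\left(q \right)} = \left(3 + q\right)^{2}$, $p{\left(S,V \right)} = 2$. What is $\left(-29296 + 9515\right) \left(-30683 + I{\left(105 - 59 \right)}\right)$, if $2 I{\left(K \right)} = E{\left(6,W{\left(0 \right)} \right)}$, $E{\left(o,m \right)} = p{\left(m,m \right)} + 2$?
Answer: $606900861$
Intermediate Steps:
$E{\left(o,m \right)} = 4$ ($E{\left(o,m \right)} = 2 + 2 = 4$)
$I{\left(K \right)} = 2$ ($I{\left(K \right)} = \frac{1}{2} \cdot 4 = 2$)
$\left(-29296 + 9515\right) \left(-30683 + I{\left(105 - 59 \right)}\right) = \left(-29296 + 9515\right) \left(-30683 + 2\right) = \left(-19781\right) \left(-30681\right) = 606900861$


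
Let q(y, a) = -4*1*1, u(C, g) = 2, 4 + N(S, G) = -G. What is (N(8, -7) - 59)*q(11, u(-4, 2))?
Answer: 224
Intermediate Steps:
N(S, G) = -4 - G
q(y, a) = -4 (q(y, a) = -4*1 = -4)
(N(8, -7) - 59)*q(11, u(-4, 2)) = ((-4 - 1*(-7)) - 59)*(-4) = ((-4 + 7) - 59)*(-4) = (3 - 59)*(-4) = -56*(-4) = 224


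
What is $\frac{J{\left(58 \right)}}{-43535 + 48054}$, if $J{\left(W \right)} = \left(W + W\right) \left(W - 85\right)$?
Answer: $- \frac{3132}{4519} \approx -0.69307$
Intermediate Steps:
$J{\left(W \right)} = 2 W \left(-85 + W\right)$
$\frac{J{\left(58 \right)}}{-43535 + 48054} = \frac{2 \cdot 58 \left(-85 + 58\right)}{-43535 + 48054} = \frac{2 \cdot 58 \left(-27\right)}{4519} = \left(-3132\right) \frac{1}{4519} = - \frac{3132}{4519}$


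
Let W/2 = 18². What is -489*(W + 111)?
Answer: -371151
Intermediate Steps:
W = 648 (W = 2*18² = 2*324 = 648)
-489*(W + 111) = -489*(648 + 111) = -489*759 = -371151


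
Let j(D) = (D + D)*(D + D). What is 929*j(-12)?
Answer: 535104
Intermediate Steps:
j(D) = 4*D² (j(D) = (2*D)*(2*D) = 4*D²)
929*j(-12) = 929*(4*(-12)²) = 929*(4*144) = 929*576 = 535104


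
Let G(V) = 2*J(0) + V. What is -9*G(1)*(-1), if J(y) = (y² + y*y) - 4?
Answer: -63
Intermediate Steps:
J(y) = -4 + 2*y² (J(y) = (y² + y²) - 4 = 2*y² - 4 = -4 + 2*y²)
G(V) = -8 + V (G(V) = 2*(-4 + 2*0²) + V = 2*(-4 + 2*0) + V = 2*(-4 + 0) + V = 2*(-4) + V = -8 + V)
-9*G(1)*(-1) = -9*(-8 + 1)*(-1) = -9*(-7)*(-1) = 63*(-1) = -63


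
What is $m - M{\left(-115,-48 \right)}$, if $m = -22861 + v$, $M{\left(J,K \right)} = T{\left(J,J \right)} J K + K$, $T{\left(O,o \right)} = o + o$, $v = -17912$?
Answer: $1228875$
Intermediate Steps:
$T{\left(O,o \right)} = 2 o$
$M{\left(J,K \right)} = K + 2 K J^{2}$ ($M{\left(J,K \right)} = 2 J J K + K = 2 J^{2} K + K = 2 K J^{2} + K = K + 2 K J^{2}$)
$m = -40773$ ($m = -22861 - 17912 = -40773$)
$m - M{\left(-115,-48 \right)} = -40773 - - 48 \left(1 + 2 \left(-115\right)^{2}\right) = -40773 - - 48 \left(1 + 2 \cdot 13225\right) = -40773 - - 48 \left(1 + 26450\right) = -40773 - \left(-48\right) 26451 = -40773 - -1269648 = -40773 + 1269648 = 1228875$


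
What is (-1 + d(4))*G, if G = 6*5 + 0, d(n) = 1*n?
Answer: 90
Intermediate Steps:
d(n) = n
G = 30 (G = 30 + 0 = 30)
(-1 + d(4))*G = (-1 + 4)*30 = 3*30 = 90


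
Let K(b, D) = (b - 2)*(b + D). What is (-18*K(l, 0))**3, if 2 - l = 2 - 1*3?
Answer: -157464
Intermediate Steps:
l = 3 (l = 2 - (2 - 1*3) = 2 - (2 - 3) = 2 - 1*(-1) = 2 + 1 = 3)
K(b, D) = (-2 + b)*(D + b)
(-18*K(l, 0))**3 = (-18*(3**2 - 2*0 - 2*3 + 0*3))**3 = (-18*(9 + 0 - 6 + 0))**3 = (-18*3)**3 = (-54)**3 = -157464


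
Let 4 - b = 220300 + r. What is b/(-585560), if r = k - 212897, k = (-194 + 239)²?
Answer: 1178/73195 ≈ 0.016094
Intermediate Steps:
k = 2025 (k = 45² = 2025)
r = -210872 (r = 2025 - 212897 = -210872)
b = -9424 (b = 4 - (220300 - 210872) = 4 - 1*9428 = 4 - 9428 = -9424)
b/(-585560) = -9424/(-585560) = -9424*(-1/585560) = 1178/73195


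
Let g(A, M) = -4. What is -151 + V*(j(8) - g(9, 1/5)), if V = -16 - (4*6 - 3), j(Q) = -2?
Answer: -225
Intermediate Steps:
V = -37 (V = -16 - (24 - 3) = -16 - 1*21 = -16 - 21 = -37)
-151 + V*(j(8) - g(9, 1/5)) = -151 - 37*(-2 - 1*(-4)) = -151 - 37*(-2 + 4) = -151 - 37*2 = -151 - 74 = -225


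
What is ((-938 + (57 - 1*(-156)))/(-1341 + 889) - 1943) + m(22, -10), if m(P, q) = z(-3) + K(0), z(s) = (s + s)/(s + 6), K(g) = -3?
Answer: -879771/452 ≈ -1946.4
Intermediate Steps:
z(s) = 2*s/(6 + s) (z(s) = (2*s)/(6 + s) = 2*s/(6 + s))
m(P, q) = -5 (m(P, q) = 2*(-3)/(6 - 3) - 3 = 2*(-3)/3 - 3 = 2*(-3)*(⅓) - 3 = -2 - 3 = -5)
((-938 + (57 - 1*(-156)))/(-1341 + 889) - 1943) + m(22, -10) = ((-938 + (57 - 1*(-156)))/(-1341 + 889) - 1943) - 5 = ((-938 + (57 + 156))/(-452) - 1943) - 5 = ((-938 + 213)*(-1/452) - 1943) - 5 = (-725*(-1/452) - 1943) - 5 = (725/452 - 1943) - 5 = -877511/452 - 5 = -879771/452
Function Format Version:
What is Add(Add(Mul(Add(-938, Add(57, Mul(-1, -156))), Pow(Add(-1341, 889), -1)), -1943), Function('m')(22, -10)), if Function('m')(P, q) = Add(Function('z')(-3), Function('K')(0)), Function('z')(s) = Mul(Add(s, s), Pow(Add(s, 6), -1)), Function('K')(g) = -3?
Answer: Rational(-879771, 452) ≈ -1946.4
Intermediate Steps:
Function('z')(s) = Mul(2, s, Pow(Add(6, s), -1)) (Function('z')(s) = Mul(Mul(2, s), Pow(Add(6, s), -1)) = Mul(2, s, Pow(Add(6, s), -1)))
Function('m')(P, q) = -5 (Function('m')(P, q) = Add(Mul(2, -3, Pow(Add(6, -3), -1)), -3) = Add(Mul(2, -3, Pow(3, -1)), -3) = Add(Mul(2, -3, Rational(1, 3)), -3) = Add(-2, -3) = -5)
Add(Add(Mul(Add(-938, Add(57, Mul(-1, -156))), Pow(Add(-1341, 889), -1)), -1943), Function('m')(22, -10)) = Add(Add(Mul(Add(-938, Add(57, Mul(-1, -156))), Pow(Add(-1341, 889), -1)), -1943), -5) = Add(Add(Mul(Add(-938, Add(57, 156)), Pow(-452, -1)), -1943), -5) = Add(Add(Mul(Add(-938, 213), Rational(-1, 452)), -1943), -5) = Add(Add(Mul(-725, Rational(-1, 452)), -1943), -5) = Add(Add(Rational(725, 452), -1943), -5) = Add(Rational(-877511, 452), -5) = Rational(-879771, 452)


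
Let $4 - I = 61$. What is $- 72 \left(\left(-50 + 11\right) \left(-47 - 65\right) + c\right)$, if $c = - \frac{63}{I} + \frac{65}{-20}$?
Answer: $- \frac{5972490}{19} \approx -3.1434 \cdot 10^{5}$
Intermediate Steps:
$I = -57$ ($I = 4 - 61 = -57$)
$c = - \frac{163}{76}$ ($c = - \frac{63}{-57} + \frac{65}{-20} = \left(-63\right) \left(- \frac{1}{57}\right) + 65 \left(- \frac{1}{20}\right) = \frac{21}{19} - \frac{13}{4} = - \frac{163}{76} \approx -2.1447$)
$- 72 \left(\left(-50 + 11\right) \left(-47 - 65\right) + c\right) = - 72 \left(\left(-50 + 11\right) \left(-47 - 65\right) - \frac{163}{76}\right) = - 72 \left(\left(-39\right) \left(-112\right) - \frac{163}{76}\right) = - 72 \left(4368 - \frac{163}{76}\right) = \left(-72\right) \frac{331805}{76} = - \frac{5972490}{19}$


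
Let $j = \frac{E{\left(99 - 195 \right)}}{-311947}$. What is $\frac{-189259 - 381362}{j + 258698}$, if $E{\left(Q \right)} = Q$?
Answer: $- \frac{178003509087}{80700065102} \approx -2.2057$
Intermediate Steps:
$j = \frac{96}{311947}$ ($j = \frac{99 - 195}{-311947} = \left(99 - 195\right) \left(- \frac{1}{311947}\right) = \left(-96\right) \left(- \frac{1}{311947}\right) = \frac{96}{311947} \approx 0.00030774$)
$\frac{-189259 - 381362}{j + 258698} = \frac{-189259 - 381362}{\frac{96}{311947} + 258698} = - \frac{570621}{\frac{80700065102}{311947}} = \left(-570621\right) \frac{311947}{80700065102} = - \frac{178003509087}{80700065102}$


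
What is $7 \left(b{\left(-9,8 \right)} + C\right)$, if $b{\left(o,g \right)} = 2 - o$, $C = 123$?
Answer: $938$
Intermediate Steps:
$7 \left(b{\left(-9,8 \right)} + C\right) = 7 \left(\left(2 - -9\right) + 123\right) = 7 \left(\left(2 + 9\right) + 123\right) = 7 \left(11 + 123\right) = 7 \cdot 134 = 938$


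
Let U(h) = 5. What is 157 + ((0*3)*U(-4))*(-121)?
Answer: 157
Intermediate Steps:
157 + ((0*3)*U(-4))*(-121) = 157 + ((0*3)*5)*(-121) = 157 + (0*5)*(-121) = 157 + 0*(-121) = 157 + 0 = 157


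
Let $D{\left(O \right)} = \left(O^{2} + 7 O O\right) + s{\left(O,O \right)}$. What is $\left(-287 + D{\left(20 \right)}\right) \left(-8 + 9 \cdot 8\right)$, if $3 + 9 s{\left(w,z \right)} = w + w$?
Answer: $\frac{1680256}{9} \approx 1.867 \cdot 10^{5}$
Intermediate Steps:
$s{\left(w,z \right)} = - \frac{1}{3} + \frac{2 w}{9}$ ($s{\left(w,z \right)} = - \frac{1}{3} + \frac{w + w}{9} = - \frac{1}{3} + \frac{2 w}{9}$)
$D{\left(O \right)} = - \frac{1}{3} + 8 O^{2} + \frac{2 O}{9}$ ($D{\left(O \right)} = \left(O^{2} + 7 O O\right) + \left(- \frac{1}{3} + \frac{2 O}{9}\right) = \left(O^{2} + 7 O^{2}\right) + \left(- \frac{1}{3} + \frac{2 O}{9}\right) = 8 O^{2} + \left(- \frac{1}{3} + \frac{2 O}{9}\right) = - \frac{1}{3} + 8 O^{2} + \frac{2 O}{9}$)
$\left(-287 + D{\left(20 \right)}\right) \left(-8 + 9 \cdot 8\right) = \left(-287 + \left(- \frac{1}{3} + 8 \cdot 20^{2} + \frac{2}{9} \cdot 20\right)\right) \left(-8 + 9 \cdot 8\right) = \left(-287 + \left(- \frac{1}{3} + 8 \cdot 400 + \frac{40}{9}\right)\right) \left(-8 + 72\right) = \left(-287 + \left(- \frac{1}{3} + 3200 + \frac{40}{9}\right)\right) 64 = \left(-287 + \frac{28837}{9}\right) 64 = \frac{26254}{9} \cdot 64 = \frac{1680256}{9}$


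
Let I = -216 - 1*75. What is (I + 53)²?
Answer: 56644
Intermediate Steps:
I = -291 (I = -216 - 75 = -291)
(I + 53)² = (-291 + 53)² = (-238)² = 56644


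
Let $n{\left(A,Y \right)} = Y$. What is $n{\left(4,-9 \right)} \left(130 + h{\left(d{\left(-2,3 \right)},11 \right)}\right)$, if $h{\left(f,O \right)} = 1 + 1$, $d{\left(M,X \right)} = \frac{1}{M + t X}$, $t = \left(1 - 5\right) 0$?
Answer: $-1188$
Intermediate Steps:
$t = 0$ ($t = \left(-4\right) 0 = 0$)
$d{\left(M,X \right)} = \frac{1}{M}$ ($d{\left(M,X \right)} = \frac{1}{M + 0 X} = \frac{1}{M + 0} = \frac{1}{M}$)
$h{\left(f,O \right)} = 2$
$n{\left(4,-9 \right)} \left(130 + h{\left(d{\left(-2,3 \right)},11 \right)}\right) = - 9 \left(130 + 2\right) = \left(-9\right) 132 = -1188$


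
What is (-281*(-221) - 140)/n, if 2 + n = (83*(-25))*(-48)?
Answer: 61961/99598 ≈ 0.62211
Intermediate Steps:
n = 99598 (n = -2 + (83*(-25))*(-48) = -2 - 2075*(-48) = -2 + 99600 = 99598)
(-281*(-221) - 140)/n = (-281*(-221) - 140)/99598 = (62101 - 140)*(1/99598) = 61961*(1/99598) = 61961/99598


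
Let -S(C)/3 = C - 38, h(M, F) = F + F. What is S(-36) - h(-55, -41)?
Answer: 304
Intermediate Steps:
h(M, F) = 2*F
S(C) = 114 - 3*C (S(C) = -3*(C - 38) = -3*(-38 + C) = 114 - 3*C)
S(-36) - h(-55, -41) = (114 - 3*(-36)) - 2*(-41) = (114 + 108) - 1*(-82) = 222 + 82 = 304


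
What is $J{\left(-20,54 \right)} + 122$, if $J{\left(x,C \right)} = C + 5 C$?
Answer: $446$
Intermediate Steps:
$J{\left(x,C \right)} = 6 C$
$J{\left(-20,54 \right)} + 122 = 6 \cdot 54 + 122 = 324 + 122 = 446$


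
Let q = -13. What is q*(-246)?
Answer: 3198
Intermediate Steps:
q*(-246) = -13*(-246) = 3198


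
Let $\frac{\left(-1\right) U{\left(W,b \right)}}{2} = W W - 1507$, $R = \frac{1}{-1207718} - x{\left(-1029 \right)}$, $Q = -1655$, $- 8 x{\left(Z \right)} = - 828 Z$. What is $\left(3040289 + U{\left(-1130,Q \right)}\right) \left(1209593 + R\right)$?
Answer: $\frac{389025415702938525}{603859} \approx 6.4423 \cdot 10^{11}$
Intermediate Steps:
$x{\left(Z \right)} = \frac{207 Z}{2}$ ($x{\left(Z \right)} = - \frac{\left(-828\right) Z}{8} = \frac{207 Z}{2}$)
$R = \frac{64311889288}{603859}$ ($R = \frac{1}{-1207718} - \frac{207}{2} \left(-1029\right) = - \frac{1}{1207718} - - \frac{213003}{2} = - \frac{1}{1207718} + \frac{213003}{2} = \frac{64311889288}{603859} \approx 1.065 \cdot 10^{5}$)
$U{\left(W,b \right)} = 3014 - 2 W^{2}$ ($U{\left(W,b \right)} = - 2 \left(W W - 1507\right) = - 2 \left(W^{2} - 1507\right) = - 2 \left(-1507 + W^{2}\right) = 3014 - 2 W^{2}$)
$\left(3040289 + U{\left(-1130,Q \right)}\right) \left(1209593 + R\right) = \left(3040289 + \left(3014 - 2 \left(-1130\right)^{2}\right)\right) \left(1209593 + \frac{64311889288}{603859}\right) = \left(3040289 + \left(3014 - 2553800\right)\right) \frac{794735508675}{603859} = \left(3040289 - 2550786\right) \frac{794735508675}{603859} = 489503 \cdot \frac{794735508675}{603859} = \frac{389025415702938525}{603859}$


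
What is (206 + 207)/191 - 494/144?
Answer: -17441/13752 ≈ -1.2683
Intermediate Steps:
(206 + 207)/191 - 494/144 = 413*(1/191) - 494*1/144 = 413/191 - 247/72 = -17441/13752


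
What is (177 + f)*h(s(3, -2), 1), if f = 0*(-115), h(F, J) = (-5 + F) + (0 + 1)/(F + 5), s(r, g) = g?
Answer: -1180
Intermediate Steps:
h(F, J) = -5 + F + 1/(5 + F) (h(F, J) = (-5 + F) + 1/(5 + F) = -5 + F + 1/(5 + F))
f = 0
(177 + f)*h(s(3, -2), 1) = (177 + 0)*((-24 + (-2)²)/(5 - 2)) = 177*((-24 + 4)/3) = 177*((⅓)*(-20)) = 177*(-20/3) = -1180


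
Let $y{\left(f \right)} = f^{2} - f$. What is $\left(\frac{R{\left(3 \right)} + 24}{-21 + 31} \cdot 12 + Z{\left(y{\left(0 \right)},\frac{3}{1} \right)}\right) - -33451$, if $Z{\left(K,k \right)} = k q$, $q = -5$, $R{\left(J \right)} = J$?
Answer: $\frac{167342}{5} \approx 33468.0$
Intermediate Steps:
$Z{\left(K,k \right)} = - 5 k$ ($Z{\left(K,k \right)} = k \left(-5\right) = - 5 k$)
$\left(\frac{R{\left(3 \right)} + 24}{-21 + 31} \cdot 12 + Z{\left(y{\left(0 \right)},\frac{3}{1} \right)}\right) - -33451 = \left(\frac{3 + 24}{-21 + 31} \cdot 12 - 5 \cdot \frac{3}{1}\right) - -33451 = \left(\frac{27}{10} \cdot 12 - 5 \cdot 3 \cdot 1\right) + 33451 = \left(27 \cdot \frac{1}{10} \cdot 12 - 15\right) + 33451 = \left(\frac{27}{10} \cdot 12 - 15\right) + 33451 = \left(\frac{162}{5} - 15\right) + 33451 = \frac{87}{5} + 33451 = \frac{167342}{5}$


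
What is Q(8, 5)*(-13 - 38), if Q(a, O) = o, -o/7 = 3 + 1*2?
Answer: 1785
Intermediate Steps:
o = -35 (o = -7*(3 + 1*2) = -7*(3 + 2) = -7*5 = -35)
Q(a, O) = -35
Q(8, 5)*(-13 - 38) = -35*(-13 - 38) = -35*(-51) = 1785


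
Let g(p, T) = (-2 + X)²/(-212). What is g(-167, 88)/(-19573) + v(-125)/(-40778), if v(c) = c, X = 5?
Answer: 259525751/84603666164 ≈ 0.0030675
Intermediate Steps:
g(p, T) = -9/212 (g(p, T) = (-2 + 5)²/(-212) = 3²*(-1/212) = 9*(-1/212) = -9/212)
g(-167, 88)/(-19573) + v(-125)/(-40778) = -9/212/(-19573) - 125/(-40778) = -9/212*(-1/19573) - 125*(-1/40778) = 9/4149476 + 125/40778 = 259525751/84603666164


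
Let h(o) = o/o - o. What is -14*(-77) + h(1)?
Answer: 1078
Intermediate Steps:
h(o) = 1 - o
-14*(-77) + h(1) = -14*(-77) + (1 - 1*1) = 1078 + (1 - 1) = 1078 + 0 = 1078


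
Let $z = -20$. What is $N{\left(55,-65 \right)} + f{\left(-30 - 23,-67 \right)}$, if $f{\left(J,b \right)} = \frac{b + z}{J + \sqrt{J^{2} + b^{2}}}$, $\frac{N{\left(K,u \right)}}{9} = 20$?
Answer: $\frac{803409}{4489} - \frac{87 \sqrt{7298}}{4489} \approx 177.32$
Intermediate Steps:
$N{\left(K,u \right)} = 180$ ($N{\left(K,u \right)} = 9 \cdot 20 = 180$)
$f{\left(J,b \right)} = \frac{-20 + b}{J + \sqrt{J^{2} + b^{2}}}$ ($f{\left(J,b \right)} = \frac{b - 20}{J + \sqrt{J^{2} + b^{2}}} = \frac{-20 + b}{J + \sqrt{J^{2} + b^{2}}}$)
$N{\left(55,-65 \right)} + f{\left(-30 - 23,-67 \right)} = 180 + \frac{-20 - 67}{\left(-30 - 23\right) + \sqrt{\left(-30 - 23\right)^{2} + \left(-67\right)^{2}}} = 180 + \frac{1}{-53 + \sqrt{\left(-53\right)^{2} + 4489}} \left(-87\right) = 180 + \frac{1}{-53 + \sqrt{2809 + 4489}} \left(-87\right) = 180 + \frac{1}{-53 + \sqrt{7298}} \left(-87\right) = 180 - \frac{87}{-53 + \sqrt{7298}}$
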